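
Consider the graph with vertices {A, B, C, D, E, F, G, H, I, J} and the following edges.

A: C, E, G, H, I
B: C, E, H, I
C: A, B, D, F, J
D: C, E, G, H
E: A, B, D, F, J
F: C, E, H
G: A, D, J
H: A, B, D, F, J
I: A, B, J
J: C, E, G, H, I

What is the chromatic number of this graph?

2

A and C are adjacent, so at least 2 colors are needed.
2 colors suffice: color 1 → {C, E, G, H, I}; color 2 → {A, B, D, F, J}. No two adjacent vertices share a color.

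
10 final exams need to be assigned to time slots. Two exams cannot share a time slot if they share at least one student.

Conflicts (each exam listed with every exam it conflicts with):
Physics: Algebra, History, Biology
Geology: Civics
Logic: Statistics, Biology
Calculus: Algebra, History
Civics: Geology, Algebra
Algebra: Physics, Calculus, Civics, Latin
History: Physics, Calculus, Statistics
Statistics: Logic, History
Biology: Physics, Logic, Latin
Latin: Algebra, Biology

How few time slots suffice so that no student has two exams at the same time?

The cycle Logic-Biology-Physics-History-Statistics-Logic has odd length 5, so it cannot be 2-colored; at least 3 time slots are needed.
A valid assignment using 3 time slots: Physics=2, Geology=1, Logic=2, Calculus=2, Civics=2, Algebra=1, History=1, Statistics=3, Biology=1, Latin=2. No two conflicting exams share a time slot.

3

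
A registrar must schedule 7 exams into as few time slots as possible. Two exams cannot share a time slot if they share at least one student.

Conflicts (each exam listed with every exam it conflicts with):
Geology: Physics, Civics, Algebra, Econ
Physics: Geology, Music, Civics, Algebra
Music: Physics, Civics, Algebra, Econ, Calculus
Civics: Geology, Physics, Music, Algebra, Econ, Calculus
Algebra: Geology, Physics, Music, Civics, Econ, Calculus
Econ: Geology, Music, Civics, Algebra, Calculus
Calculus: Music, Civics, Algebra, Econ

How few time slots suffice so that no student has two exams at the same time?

5

Music, Civics, Algebra, Econ, Calculus are mutually in conflict, so at least 5 time slots are needed.
Using 5 time slots: Geology=4, Physics=3, Music=4, Civics=1, Algebra=2, Econ=3, Calculus=5. No two conflicting exams share a time slot.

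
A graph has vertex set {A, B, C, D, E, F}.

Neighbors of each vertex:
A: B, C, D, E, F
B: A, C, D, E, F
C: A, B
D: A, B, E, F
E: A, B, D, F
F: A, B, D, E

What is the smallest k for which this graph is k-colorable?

A, B, D, E, F form a clique, so at least 5 colors are needed.
5 colors suffice: color red → {B}; color blue → {A}; color green → {C, E}; color yellow → {D}; color purple → {F}. No two adjacent vertices share a color.

5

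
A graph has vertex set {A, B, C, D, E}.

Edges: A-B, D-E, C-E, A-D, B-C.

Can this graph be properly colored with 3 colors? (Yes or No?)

The chromatic number is 3. The cycle D-A-B-C-E-D has odd length 5, so it cannot be 2-colored; at least 3 colors are needed.
One proper 3-coloring: A=2, B=1, C=2, D=1, E=3.
That is already a proper 3-coloring.

Yes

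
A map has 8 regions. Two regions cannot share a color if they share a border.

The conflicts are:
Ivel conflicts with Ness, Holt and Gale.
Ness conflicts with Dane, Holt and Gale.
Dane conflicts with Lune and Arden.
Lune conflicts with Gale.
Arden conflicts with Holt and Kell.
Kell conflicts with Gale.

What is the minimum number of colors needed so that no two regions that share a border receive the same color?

3

Ivel, Ness, Holt pairwise conflict, so at least 3 colors are needed.
3 colors suffice: color 1 → {Ness, Lune, Arden}; color 2 → {Dane, Holt, Gale}; color 3 → {Ivel, Kell}. No two conflicting regions share a color.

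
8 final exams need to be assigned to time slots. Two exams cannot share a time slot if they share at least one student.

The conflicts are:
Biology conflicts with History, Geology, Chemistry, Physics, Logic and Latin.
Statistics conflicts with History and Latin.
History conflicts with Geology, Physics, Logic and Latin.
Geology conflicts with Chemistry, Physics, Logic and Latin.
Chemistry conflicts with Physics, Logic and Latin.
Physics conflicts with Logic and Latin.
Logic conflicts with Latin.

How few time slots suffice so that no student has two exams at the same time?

6

Biology, Geology, Chemistry, Physics, Logic, Latin all conflict with each other, so at least 6 time slots are needed.
6 time slots suffice: time slot 1 → {Latin}; time slot 2 → {Statistics, Geology}; time slot 3 → {History, Chemistry}; time slot 4 → {Biology}; time slot 5 → {Physics}; time slot 6 → {Logic}. No two conflicting exams share a time slot.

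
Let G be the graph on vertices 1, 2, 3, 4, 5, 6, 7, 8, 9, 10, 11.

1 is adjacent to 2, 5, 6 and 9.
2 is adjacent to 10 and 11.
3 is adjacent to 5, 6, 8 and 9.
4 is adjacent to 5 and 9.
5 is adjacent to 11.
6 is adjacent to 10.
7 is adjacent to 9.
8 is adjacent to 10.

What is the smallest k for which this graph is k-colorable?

2

1 and 6 are adjacent, so at least 2 colors are needed.
One proper 2-coloring: 1=red, 2=blue, 3=red, 4=red, 5=blue, 6=blue, 7=red, 8=blue, 9=blue, 10=red, 11=red. Each edge has distinct colors on its endpoints.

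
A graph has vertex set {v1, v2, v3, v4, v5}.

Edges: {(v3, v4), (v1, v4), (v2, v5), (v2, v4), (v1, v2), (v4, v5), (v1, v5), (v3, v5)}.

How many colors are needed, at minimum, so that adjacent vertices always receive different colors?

v1, v2, v4, v5 are pairwise adjacent (a clique of size 4), so at least 4 colors are needed.
4 colors suffice: v1=3, v2=4, v3=3, v4=1, v5=2. No two adjacent vertices share a color.

4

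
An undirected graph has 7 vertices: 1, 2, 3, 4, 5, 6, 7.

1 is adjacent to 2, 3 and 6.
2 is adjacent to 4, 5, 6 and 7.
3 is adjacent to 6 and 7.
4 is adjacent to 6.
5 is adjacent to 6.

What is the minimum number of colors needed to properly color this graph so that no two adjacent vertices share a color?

3

1, 2, 6 are mutually adjacent, so at least 3 colors are needed.
3 colors suffice: color a → {2, 3}; color b → {6, 7}; color c → {1, 4, 5}. Each edge has distinct colors on its endpoints.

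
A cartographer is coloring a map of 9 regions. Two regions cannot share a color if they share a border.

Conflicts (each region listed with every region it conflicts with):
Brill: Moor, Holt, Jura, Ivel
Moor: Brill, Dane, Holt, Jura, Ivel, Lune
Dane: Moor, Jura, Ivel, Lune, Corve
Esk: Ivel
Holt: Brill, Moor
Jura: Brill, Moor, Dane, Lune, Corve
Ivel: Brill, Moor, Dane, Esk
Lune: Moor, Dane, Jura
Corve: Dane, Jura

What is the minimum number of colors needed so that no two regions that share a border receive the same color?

Moor, Dane, Jura, Lune are mutually in conflict, so at least 4 colors are needed.
A valid assignment using 4 colors: Brill=2, Moor=1, Dane=2, Esk=1, Holt=3, Jura=3, Ivel=3, Lune=4, Corve=1. Each listed conflict is separated.

4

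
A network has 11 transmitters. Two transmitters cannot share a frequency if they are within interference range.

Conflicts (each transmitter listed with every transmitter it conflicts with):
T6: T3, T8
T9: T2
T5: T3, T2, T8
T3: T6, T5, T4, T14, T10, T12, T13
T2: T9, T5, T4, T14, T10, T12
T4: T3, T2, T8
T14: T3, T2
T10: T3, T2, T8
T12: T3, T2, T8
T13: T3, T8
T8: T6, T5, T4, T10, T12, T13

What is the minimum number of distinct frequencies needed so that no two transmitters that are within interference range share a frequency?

2

T5 and T2 conflict, so at least 2 frequencies are needed.
2 frequencies suffice: T6=2, T9=2, T5=2, T3=1, T2=1, T4=2, T14=2, T10=2, T12=2, T13=2, T8=1. Each listed conflict is separated.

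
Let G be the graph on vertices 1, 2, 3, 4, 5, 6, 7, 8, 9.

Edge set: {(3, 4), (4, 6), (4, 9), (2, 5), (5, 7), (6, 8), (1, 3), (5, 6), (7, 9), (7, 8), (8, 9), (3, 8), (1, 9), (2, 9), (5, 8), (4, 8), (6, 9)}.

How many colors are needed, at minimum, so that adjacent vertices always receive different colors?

4

4, 6, 8, 9 are mutually adjacent (a clique of size 4), so at least 4 colors are needed.
4 colors suffice: 1=blue, 2=blue, 3=red, 4=green, 5=red, 6=yellow, 7=green, 8=blue, 9=red. Every edge joins two different colors.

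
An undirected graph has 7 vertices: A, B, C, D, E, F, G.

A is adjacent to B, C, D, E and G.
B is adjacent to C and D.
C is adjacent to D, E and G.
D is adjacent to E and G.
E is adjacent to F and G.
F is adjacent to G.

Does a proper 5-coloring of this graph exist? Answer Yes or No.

Yes

The chromatic number is 5. A, C, D, E, G are mutually adjacent (a clique of size 5), so at least 5 colors are needed.
5 colors suffice: A=5, B=3, C=2, D=1, E=4, F=1, G=3.
That is already a proper 5-coloring.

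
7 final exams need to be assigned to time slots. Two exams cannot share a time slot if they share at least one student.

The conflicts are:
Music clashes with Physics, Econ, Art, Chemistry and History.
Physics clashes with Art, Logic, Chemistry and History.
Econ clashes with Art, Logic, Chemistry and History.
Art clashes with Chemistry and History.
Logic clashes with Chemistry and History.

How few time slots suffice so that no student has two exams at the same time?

Music, Physics, Art, History all conflict with each other, so at least 4 time slots are needed.
Using 4 time slots: Music=4, Physics=3, Econ=3, Art=2, Logic=2, Chemistry=1, History=1. Every pair that conflicts lands in different time slots.

4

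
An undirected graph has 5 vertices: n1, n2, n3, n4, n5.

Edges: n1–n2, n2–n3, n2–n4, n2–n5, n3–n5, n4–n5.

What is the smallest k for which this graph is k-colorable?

3

n2, n4, n5 are mutually adjacent, so at least 3 colors are needed.
3 colors suffice: color 1 → {n2}; color 2 → {n1, n5}; color 3 → {n3, n4}. Every edge joins two different colors.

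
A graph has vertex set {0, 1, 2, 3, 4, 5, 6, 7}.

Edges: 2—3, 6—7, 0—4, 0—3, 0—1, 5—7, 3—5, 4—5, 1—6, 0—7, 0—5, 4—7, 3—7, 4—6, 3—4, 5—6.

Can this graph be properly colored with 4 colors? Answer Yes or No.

0, 3, 4, 5, 7 are pairwise adjacent (a clique of size 5), so at least 5 colors are needed.
So 4 colors are not enough.

No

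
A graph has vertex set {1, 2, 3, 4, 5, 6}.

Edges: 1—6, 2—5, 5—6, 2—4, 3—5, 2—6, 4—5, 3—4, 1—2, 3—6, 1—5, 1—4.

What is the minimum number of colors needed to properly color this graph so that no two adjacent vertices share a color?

4

1, 2, 4, 5 are mutually adjacent (a clique of size 4), so at least 4 colors are needed.
4 colors suffice: color a → {5}; color b → {2, 3}; color c → {4, 6}; color d → {1}. No two adjacent vertices share a color.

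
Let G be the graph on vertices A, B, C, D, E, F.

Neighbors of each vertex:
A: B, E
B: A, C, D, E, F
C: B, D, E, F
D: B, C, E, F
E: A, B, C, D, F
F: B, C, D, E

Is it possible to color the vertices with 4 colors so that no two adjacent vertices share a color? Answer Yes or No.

No

B, C, D, E, F are mutually adjacent (a clique of size 5), so at least 5 colors are needed.
So 4 colors are not enough.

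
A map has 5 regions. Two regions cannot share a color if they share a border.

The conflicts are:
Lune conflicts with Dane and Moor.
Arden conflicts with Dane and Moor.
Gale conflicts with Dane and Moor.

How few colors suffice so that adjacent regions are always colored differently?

2

Arden and Dane conflict, so at least 2 colors are needed.
2 colors suffice: color 1 → {Dane, Moor}; color 2 → {Lune, Arden, Gale}. No two conflicting regions share a color.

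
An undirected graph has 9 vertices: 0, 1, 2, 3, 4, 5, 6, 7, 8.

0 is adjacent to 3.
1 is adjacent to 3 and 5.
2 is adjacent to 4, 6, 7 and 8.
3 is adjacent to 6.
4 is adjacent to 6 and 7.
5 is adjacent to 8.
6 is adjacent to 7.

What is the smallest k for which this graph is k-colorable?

4

2, 4, 6, 7 form a clique, so at least 4 colors are needed.
4 colors suffice: 0=blue, 1=blue, 2=red, 3=red, 4=green, 5=red, 6=blue, 7=yellow, 8=blue. Each edge has distinct colors on its endpoints.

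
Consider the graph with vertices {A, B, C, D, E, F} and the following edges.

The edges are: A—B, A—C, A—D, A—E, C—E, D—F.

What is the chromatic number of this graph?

A, C, E are mutually adjacent, so at least 3 colors are needed.
A valid assignment using 3 colors: A=1, B=2, C=2, D=2, E=3, F=1. Every edge joins two different colors.

3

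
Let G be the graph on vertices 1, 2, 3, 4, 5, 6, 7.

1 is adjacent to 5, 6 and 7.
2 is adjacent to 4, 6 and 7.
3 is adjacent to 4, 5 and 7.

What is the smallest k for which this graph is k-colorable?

2

3 and 4 are adjacent, so at least 2 colors are needed.
2 colors suffice: color a → {1, 2, 3}; color b → {4, 5, 6, 7}. No two adjacent vertices share a color.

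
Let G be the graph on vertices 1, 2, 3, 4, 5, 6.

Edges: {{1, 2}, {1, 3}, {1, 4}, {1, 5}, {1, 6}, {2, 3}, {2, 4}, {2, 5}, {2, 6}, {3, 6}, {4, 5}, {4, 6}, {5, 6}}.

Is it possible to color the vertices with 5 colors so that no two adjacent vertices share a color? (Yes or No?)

The chromatic number is 5. 1, 2, 4, 5, 6 are pairwise adjacent (a clique of size 5), so at least 5 colors are needed.
A valid assignment using 5 colors: 1=green, 2=blue, 3=yellow, 4=purple, 5=yellow, 6=red.
That is already a proper 5-coloring.

Yes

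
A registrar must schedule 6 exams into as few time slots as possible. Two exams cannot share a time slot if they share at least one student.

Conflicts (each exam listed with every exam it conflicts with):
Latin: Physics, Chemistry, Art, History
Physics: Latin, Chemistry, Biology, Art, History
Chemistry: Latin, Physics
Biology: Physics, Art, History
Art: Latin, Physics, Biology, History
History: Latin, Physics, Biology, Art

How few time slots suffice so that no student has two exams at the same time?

Physics, Biology, Art, History pairwise conflict, so at least 4 time slots are needed.
4 time slots suffice: time slot 1 → {Physics}; time slot 2 → {Chemistry, History}; time slot 3 → {Art}; time slot 4 → {Latin, Biology}. Every pair that conflicts lands in different time slots.

4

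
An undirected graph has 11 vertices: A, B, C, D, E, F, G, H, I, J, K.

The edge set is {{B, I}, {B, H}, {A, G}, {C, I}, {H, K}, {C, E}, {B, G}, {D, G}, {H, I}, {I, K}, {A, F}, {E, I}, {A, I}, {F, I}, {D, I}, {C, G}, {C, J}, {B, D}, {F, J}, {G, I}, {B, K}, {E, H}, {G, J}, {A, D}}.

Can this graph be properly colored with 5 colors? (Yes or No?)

The chromatic number is 4. B, H, I, K are mutually adjacent (a clique of size 4), so at least 4 colors are needed.
4 colors suffice: color 1 → {I, J}; color 2 → {F, G, H}; color 3 → {A, B, C}; color 4 → {D, E, K}.
Since 5 ≥ 4, a proper 5-coloring certainly exists.

Yes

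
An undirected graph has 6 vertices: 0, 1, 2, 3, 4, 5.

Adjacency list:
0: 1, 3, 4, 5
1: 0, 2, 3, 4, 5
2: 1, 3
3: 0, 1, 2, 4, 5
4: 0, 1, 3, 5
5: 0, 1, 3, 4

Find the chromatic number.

5

0, 1, 3, 4, 5 form a clique, so at least 5 colors are needed.
5 colors suffice: color red → {1}; color blue → {3}; color green → {0, 2}; color yellow → {5}; color purple → {4}. Each edge has distinct colors on its endpoints.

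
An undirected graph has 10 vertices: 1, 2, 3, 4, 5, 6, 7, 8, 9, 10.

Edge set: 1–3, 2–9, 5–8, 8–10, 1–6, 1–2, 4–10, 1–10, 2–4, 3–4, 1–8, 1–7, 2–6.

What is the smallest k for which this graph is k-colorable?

3

1, 2, 6 are pairwise adjacent, so at least 3 colors are needed.
3 colors suffice: 1=red, 2=blue, 3=blue, 4=red, 5=red, 6=green, 7=blue, 8=green, 9=red, 10=blue. Each edge has distinct colors on its endpoints.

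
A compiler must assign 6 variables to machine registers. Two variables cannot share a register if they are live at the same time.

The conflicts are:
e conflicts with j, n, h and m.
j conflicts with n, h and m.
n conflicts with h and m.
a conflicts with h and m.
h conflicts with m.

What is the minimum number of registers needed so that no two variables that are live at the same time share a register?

5

e, j, n, h, m are mutually in conflict, so at least 5 registers are needed.
5 registers suffice: e=4, j=5, n=3, a=3, h=2, m=1. Each listed conflict is separated.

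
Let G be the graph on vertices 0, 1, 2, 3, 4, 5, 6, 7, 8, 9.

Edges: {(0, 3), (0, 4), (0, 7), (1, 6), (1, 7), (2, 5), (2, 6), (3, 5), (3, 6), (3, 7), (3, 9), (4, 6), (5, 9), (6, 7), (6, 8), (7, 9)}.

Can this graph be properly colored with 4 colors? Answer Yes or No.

Yes

The chromatic number is 3. 3, 5, 9 are mutually adjacent, so at least 3 colors are needed.
3 colors suffice: color a → {0, 6, 9}; color b → {1, 2, 3, 4, 8}; color c → {5, 7}.
Since 4 ≥ 3, a proper 4-coloring certainly exists.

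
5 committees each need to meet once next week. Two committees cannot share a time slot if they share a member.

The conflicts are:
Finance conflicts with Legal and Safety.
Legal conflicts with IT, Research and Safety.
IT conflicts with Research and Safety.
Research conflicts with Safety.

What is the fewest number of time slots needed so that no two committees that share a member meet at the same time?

Legal, IT, Research, Safety all conflict with each other, so at least 4 time slots are needed.
4 time slots suffice: Finance=3, Legal=2, IT=4, Research=3, Safety=1. Each listed conflict is separated.

4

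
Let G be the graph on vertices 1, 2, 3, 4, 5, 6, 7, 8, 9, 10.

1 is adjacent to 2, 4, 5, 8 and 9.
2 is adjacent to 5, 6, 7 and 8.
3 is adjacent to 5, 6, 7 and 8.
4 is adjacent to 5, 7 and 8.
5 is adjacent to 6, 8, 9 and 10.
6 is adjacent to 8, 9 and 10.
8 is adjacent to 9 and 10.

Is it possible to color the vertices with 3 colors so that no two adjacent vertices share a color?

5, 6, 8, 10 are mutually adjacent (a clique of size 4), so at least 4 colors are needed.
So 3 colors are not enough.

No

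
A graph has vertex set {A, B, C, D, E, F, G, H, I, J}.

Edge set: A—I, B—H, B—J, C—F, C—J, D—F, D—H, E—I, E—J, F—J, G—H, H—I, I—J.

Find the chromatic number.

E, I, J are pairwise adjacent, so at least 3 colors are needed.
One proper 3-coloring: A=1, B=2, C=3, D=3, E=3, F=2, G=2, H=1, I=2, J=1. Each edge has distinct colors on its endpoints.

3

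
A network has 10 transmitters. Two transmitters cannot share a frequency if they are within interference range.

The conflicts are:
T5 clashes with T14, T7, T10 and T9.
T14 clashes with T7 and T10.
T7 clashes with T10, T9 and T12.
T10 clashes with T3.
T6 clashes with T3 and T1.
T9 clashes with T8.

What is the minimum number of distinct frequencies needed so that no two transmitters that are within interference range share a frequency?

4

T5, T14, T7, T10 pairwise conflict, so at least 4 frequencies are needed.
4 frequencies suffice: frequency 1 → {T7, T6, T8}; frequency 2 → {T10, T9, T1, T12}; frequency 3 → {T5, T3}; frequency 4 → {T14}. Each listed conflict is separated.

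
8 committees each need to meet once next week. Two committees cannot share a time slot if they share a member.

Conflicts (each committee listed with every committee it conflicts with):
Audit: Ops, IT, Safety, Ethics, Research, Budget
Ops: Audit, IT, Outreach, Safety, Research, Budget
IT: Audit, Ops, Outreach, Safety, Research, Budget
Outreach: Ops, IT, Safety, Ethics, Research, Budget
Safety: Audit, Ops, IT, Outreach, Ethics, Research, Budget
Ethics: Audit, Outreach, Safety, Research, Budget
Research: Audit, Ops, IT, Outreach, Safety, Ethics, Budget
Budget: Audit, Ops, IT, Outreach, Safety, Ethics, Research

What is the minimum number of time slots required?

Audit, Ops, IT, Safety, Research, Budget pairwise conflict, so at least 6 time slots are needed.
6 time slots suffice: Audit=4, Ops=5, IT=6, Outreach=4, Safety=1, Ethics=5, Research=3, Budget=2. Each listed conflict is separated.

6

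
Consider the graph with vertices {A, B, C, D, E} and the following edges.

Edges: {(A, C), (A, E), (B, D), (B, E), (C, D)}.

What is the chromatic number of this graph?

3

The cycle E-A-C-D-B-E has odd length 5, so it cannot be 2-colored; at least 3 colors are needed.
3 colors suffice: color 1 → {B, C}; color 2 → {A, D}; color 3 → {E}. Every edge joins two different colors.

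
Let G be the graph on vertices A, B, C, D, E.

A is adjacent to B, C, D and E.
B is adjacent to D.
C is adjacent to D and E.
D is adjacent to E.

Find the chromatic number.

4

A, C, D, E form a clique, so at least 4 colors are needed.
4 colors suffice: color red → {D}; color blue → {A}; color green → {B, C}; color yellow → {E}. Every edge joins two different colors.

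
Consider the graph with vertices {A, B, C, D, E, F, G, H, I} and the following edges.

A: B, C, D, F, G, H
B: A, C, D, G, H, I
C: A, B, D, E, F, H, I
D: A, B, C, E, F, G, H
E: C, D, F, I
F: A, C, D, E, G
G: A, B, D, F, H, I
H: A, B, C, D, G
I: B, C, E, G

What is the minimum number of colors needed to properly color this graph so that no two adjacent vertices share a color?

A, B, C, D, H are mutually adjacent (a clique of size 5), so at least 5 colors are needed.
A valid assignment using 5 colors: A=green, B=yellow, C=red, D=blue, E=green, F=yellow, G=red, H=purple, I=blue. Each edge has distinct colors on its endpoints.

5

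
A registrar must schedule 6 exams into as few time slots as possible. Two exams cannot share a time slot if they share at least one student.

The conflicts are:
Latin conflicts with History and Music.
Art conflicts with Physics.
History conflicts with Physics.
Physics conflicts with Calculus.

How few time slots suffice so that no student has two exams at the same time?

2

Art and Physics conflict, so at least 2 time slots are needed.
2 time slots suffice: time slot 1 → {Latin, Physics}; time slot 2 → {Art, History, Calculus, Music}. Each listed conflict is separated.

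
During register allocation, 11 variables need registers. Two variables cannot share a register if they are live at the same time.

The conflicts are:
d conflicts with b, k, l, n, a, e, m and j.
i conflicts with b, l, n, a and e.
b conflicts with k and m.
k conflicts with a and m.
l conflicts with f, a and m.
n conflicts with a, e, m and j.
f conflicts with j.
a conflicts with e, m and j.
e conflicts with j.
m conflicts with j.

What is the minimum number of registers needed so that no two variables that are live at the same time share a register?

d, n, a, e, j all conflict with each other, so at least 5 registers are needed.
5 registers suffice: register 1 → {b, f, a}; register 2 → {d, i}; register 3 → {e, m}; register 4 → {k, l, n}; register 5 → {j}. Every pair that conflicts lands in different registers.

5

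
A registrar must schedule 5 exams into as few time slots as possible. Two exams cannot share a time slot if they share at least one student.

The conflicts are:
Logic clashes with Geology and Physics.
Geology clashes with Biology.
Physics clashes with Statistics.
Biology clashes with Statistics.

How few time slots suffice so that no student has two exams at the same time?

The cycle Biology-Statistics-Physics-Logic-Geology-Biology has odd length 5, so it cannot be 2-colored; at least 3 time slots are needed.
Using 3 time slots: Logic=2, Geology=3, Physics=1, Biology=1, Statistics=2. Every pair that conflicts lands in different time slots.

3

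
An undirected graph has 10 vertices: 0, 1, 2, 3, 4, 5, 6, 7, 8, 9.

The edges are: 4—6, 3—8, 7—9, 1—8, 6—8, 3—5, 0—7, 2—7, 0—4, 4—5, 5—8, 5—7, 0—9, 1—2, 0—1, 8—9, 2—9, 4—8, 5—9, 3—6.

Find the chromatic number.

2, 7, 9 form a triangle, so at least 3 colors are needed.
3 colors suffice: color a → {7, 8}; color b → {1, 3, 4, 9}; color c → {0, 2, 5, 6}. No two adjacent vertices share a color.

3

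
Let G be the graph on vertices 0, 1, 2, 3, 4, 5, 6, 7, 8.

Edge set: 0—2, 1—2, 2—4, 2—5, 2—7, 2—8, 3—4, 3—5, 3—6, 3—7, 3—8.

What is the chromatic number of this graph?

2

0 and 2 are adjacent, so at least 2 colors are needed.
One proper 2-coloring: 0=blue, 1=blue, 2=red, 3=red, 4=blue, 5=blue, 6=blue, 7=blue, 8=blue. No two adjacent vertices share a color.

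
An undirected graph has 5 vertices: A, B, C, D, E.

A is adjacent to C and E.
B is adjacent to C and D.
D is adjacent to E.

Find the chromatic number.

The cycle A-E-D-B-C-A has odd length 5, so it cannot be 2-colored; at least 3 colors are needed.
3 colors suffice: color 1 → {A, D}; color 2 → {B, E}; color 3 → {C}. Each edge has distinct colors on its endpoints.

3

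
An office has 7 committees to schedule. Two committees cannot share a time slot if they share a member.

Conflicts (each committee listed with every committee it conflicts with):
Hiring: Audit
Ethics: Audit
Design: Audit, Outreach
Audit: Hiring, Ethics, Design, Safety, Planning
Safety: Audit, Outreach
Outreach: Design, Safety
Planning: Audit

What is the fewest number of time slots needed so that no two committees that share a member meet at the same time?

Design and Outreach conflict, so at least 2 time slots are needed.
Using 2 time slots: Hiring=2, Ethics=2, Design=2, Audit=1, Safety=2, Outreach=1, Planning=2. No two conflicting committees share a time slot.

2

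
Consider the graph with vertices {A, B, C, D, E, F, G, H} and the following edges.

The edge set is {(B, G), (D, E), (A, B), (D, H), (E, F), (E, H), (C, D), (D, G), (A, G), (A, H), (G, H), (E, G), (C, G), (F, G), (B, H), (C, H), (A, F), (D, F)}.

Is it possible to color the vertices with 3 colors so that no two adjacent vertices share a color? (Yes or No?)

A, B, G, H form a clique, so at least 4 colors are needed.
So 3 colors are not enough.

No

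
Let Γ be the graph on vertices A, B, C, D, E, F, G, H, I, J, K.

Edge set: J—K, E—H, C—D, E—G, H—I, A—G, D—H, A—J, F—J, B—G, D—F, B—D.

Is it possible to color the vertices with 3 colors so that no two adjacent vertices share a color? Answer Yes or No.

Yes

The chromatic number is 3. The cycle E-H-D-B-G-E has odd length 5, so it cannot be 2-colored; at least 3 colors are needed.
One proper 3-coloring: A=2, B=2, C=2, D=1, E=3, F=2, G=1, H=2, I=1, J=1, K=2.
That is already a proper 3-coloring.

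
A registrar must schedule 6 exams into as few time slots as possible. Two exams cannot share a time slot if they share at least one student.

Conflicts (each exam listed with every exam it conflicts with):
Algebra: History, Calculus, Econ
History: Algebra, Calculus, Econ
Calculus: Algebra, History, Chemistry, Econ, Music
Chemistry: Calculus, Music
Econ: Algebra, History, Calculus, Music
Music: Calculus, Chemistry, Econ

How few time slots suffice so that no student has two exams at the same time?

Algebra, History, Calculus, Econ are mutually in conflict, so at least 4 time slots are needed.
4 time slots suffice: time slot 1 → {Calculus}; time slot 2 → {Chemistry, Econ}; time slot 3 → {Algebra, Music}; time slot 4 → {History}. Each listed conflict is separated.

4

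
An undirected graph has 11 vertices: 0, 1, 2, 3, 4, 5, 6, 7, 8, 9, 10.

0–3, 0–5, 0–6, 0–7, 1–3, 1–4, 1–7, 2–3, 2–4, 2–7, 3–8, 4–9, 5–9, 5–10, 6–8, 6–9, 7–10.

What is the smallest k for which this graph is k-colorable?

2

5 and 9 are adjacent, so at least 2 colors are needed.
One proper 2-coloring: 0=a, 1=a, 2=a, 3=b, 4=b, 5=b, 6=b, 7=b, 8=a, 9=a, 10=a. Each edge has distinct colors on its endpoints.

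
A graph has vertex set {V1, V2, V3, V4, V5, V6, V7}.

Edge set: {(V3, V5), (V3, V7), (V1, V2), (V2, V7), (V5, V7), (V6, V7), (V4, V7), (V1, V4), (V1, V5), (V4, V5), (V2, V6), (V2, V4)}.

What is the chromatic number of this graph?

3

V1, V4, V5 are mutually adjacent, so at least 3 colors are needed.
3 colors suffice: color 1 → {V1, V7}; color 2 → {V2, V5}; color 3 → {V3, V4, V6}. No two adjacent vertices share a color.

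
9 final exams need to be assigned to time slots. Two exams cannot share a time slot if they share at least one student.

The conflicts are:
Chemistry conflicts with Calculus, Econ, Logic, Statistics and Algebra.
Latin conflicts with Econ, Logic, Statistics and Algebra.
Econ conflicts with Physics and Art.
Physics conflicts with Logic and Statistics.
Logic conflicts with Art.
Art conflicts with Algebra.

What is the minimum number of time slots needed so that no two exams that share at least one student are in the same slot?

Physics and Statistics conflict, so at least 2 time slots are needed.
2 time slots suffice: time slot 1 → {Chemistry, Latin, Physics, Art}; time slot 2 → {Calculus, Econ, Logic, Statistics, Algebra}. No two conflicting exams share a time slot.

2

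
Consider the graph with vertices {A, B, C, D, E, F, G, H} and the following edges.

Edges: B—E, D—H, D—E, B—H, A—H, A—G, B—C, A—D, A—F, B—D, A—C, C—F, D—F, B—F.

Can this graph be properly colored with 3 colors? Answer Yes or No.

Yes

The chromatic number is 3. A, D, H form a triangle, so at least 3 colors are needed.
3 colors suffice: color 1 → {A, B}; color 2 → {C, D, G}; color 3 → {E, F, H}.
That is already a proper 3-coloring.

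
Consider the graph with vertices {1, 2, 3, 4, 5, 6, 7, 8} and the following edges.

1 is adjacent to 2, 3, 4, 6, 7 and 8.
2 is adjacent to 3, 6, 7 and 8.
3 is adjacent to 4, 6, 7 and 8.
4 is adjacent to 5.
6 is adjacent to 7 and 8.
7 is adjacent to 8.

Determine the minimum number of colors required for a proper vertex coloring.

1, 2, 3, 6, 7, 8 form a clique, so at least 6 colors are needed.
6 colors suffice: color red → {1, 5}; color blue → {3}; color green → {4, 6}; color yellow → {7}; color purple → {2}; color orange → {8}. Every edge joins two different colors.

6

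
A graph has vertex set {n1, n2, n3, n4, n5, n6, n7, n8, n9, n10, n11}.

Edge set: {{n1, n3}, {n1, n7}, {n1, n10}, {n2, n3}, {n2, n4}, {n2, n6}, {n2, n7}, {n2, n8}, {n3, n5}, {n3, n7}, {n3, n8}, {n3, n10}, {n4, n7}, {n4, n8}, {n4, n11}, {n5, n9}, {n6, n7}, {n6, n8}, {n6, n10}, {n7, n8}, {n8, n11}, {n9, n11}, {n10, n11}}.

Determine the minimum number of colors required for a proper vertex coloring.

4

n2, n4, n7, n8 are mutually adjacent (a clique of size 4), so at least 4 colors are needed.
One proper 4-coloring: n1=4, n2=4, n3=3, n4=3, n5=1, n6=3, n7=1, n8=2, n9=2, n10=2, n11=1. Every edge joins two different colors.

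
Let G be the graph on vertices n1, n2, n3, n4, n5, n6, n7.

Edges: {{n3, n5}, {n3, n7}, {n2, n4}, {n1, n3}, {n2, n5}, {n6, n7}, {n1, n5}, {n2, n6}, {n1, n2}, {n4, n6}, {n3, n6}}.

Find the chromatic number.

n3, n6, n7 are mutually adjacent, so at least 3 colors are needed.
3 colors suffice: n1=green, n2=red, n3=red, n4=green, n5=blue, n6=blue, n7=green. Every edge joins two different colors.

3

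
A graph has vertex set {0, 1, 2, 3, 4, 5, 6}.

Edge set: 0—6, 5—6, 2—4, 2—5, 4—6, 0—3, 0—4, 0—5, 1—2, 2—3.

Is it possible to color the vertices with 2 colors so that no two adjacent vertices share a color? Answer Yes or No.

No

0, 4, 6 form a triangle, so at least 3 colors are needed.
So 2 colors are not enough.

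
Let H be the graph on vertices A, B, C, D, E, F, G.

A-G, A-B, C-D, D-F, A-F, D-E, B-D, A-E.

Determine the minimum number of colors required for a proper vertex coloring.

A and G are adjacent, so at least 2 colors are needed.
One proper 2-coloring: A=1, B=2, C=2, D=1, E=2, F=2, G=2. Every edge joins two different colors.

2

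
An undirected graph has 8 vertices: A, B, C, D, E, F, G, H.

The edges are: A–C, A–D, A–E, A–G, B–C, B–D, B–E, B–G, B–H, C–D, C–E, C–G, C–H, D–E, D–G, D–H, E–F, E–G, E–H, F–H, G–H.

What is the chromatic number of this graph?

6

B, C, D, E, G, H form a clique, so at least 6 colors are needed.
6 colors suffice: color 1 → {E}; color 2 → {C, F}; color 3 → {G}; color 4 → {A, H}; color 5 → {D}; color 6 → {B}. Each edge has distinct colors on its endpoints.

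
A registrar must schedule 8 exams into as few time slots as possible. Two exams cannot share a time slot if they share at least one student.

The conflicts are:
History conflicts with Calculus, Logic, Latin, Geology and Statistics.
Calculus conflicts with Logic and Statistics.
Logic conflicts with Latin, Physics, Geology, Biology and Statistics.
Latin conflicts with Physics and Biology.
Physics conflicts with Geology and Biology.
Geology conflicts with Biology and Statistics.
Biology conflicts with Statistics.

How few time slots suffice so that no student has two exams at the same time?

4

Logic, Physics, Geology, Biology all conflict with each other, so at least 4 time slots are needed.
4 time slots suffice: time slot 1 → {Logic}; time slot 2 → {History, Biology}; time slot 3 → {Calculus, Latin, Geology}; time slot 4 → {Physics, Statistics}. Every pair that conflicts lands in different time slots.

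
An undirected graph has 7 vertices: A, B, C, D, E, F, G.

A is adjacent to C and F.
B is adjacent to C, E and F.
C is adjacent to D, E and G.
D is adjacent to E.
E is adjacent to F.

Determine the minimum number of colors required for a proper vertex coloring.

C, D, E form a triangle, so at least 3 colors are needed.
3 colors suffice: color 1 → {C, F}; color 2 → {A, E, G}; color 3 → {B, D}. Each edge has distinct colors on its endpoints.

3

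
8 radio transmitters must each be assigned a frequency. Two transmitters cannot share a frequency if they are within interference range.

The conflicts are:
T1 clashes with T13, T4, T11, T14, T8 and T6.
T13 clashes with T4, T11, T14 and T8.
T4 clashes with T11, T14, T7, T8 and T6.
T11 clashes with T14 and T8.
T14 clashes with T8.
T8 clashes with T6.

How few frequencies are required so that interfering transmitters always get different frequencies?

T1, T13, T4, T11, T14, T8 are mutually in conflict, so at least 6 frequencies are needed.
A valid assignment using 6 frequencies: T1=2, T13=4, T4=1, T11=6, T14=5, T7=2, T8=3, T6=4. Every pair that conflicts lands in different frequencies.

6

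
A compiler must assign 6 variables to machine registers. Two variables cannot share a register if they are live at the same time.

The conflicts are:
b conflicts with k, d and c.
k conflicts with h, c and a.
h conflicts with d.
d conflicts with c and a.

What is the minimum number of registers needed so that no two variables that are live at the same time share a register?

b, k, c all conflict with each other, so at least 3 registers are needed.
Using 3 registers: b=2, k=1, h=2, d=1, c=3, a=2. Every pair that conflicts lands in different registers.

3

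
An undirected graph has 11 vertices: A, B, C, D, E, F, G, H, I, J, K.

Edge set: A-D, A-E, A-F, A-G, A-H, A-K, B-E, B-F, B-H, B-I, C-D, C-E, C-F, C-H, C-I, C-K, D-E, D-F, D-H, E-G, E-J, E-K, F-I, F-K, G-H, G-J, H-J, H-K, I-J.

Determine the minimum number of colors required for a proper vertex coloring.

A, G, H form a triangle, so at least 3 colors are needed.
A valid assignment using 3 colors: A=blue, B=blue, C=blue, D=green, E=red, F=red, G=green, H=red, I=green, J=blue, K=green. Every edge joins two different colors.

3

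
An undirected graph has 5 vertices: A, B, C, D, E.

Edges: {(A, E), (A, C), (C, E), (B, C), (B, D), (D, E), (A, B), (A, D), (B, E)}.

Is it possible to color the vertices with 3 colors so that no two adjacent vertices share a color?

No

A, B, D, E are pairwise adjacent (a clique of size 4), so at least 4 colors are needed.
So 3 colors are not enough.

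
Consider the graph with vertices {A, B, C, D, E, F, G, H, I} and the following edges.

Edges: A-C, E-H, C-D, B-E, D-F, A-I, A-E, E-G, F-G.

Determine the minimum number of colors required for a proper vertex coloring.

2

E and G are adjacent, so at least 2 colors are needed.
2 colors suffice: color 1 → {C, E, F, I}; color 2 → {A, B, D, G, H}. Every edge joins two different colors.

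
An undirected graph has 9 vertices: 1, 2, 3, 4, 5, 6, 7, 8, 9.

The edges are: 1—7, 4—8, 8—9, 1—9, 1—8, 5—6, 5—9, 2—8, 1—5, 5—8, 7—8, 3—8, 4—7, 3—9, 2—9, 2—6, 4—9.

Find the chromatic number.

4

1, 5, 8, 9 are pairwise adjacent (a clique of size 4), so at least 4 colors are needed.
4 colors suffice: 1=d, 2=c, 3=c, 4=c, 5=c, 6=a, 7=b, 8=a, 9=b. No two adjacent vertices share a color.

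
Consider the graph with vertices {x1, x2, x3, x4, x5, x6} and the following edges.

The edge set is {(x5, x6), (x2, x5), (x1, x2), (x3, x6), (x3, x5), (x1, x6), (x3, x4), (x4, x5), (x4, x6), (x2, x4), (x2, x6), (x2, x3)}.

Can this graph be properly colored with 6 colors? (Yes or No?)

The chromatic number is 5. x2, x3, x4, x5, x6 are mutually adjacent (a clique of size 5), so at least 5 colors are needed.
A valid assignment using 5 colors: x1=3, x2=1, x3=5, x4=3, x5=4, x6=2.
Since 6 ≥ 5, a proper 6-coloring certainly exists.

Yes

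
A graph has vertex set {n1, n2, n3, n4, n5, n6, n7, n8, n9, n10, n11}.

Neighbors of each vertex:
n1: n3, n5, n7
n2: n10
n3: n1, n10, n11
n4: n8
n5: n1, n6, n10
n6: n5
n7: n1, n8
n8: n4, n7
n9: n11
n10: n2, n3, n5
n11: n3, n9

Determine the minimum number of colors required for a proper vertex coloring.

n9 and n11 are adjacent, so at least 2 colors are needed.
2 colors suffice: n1=1, n2=2, n3=2, n4=2, n5=2, n6=1, n7=2, n8=1, n9=2, n10=1, n11=1. Every edge joins two different colors.

2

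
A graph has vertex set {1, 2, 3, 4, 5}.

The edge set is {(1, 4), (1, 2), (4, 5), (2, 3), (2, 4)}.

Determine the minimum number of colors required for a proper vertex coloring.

3

1, 2, 4 are mutually adjacent, so at least 3 colors are needed.
3 colors suffice: 1=green, 2=red, 3=blue, 4=blue, 5=red. Every edge joins two different colors.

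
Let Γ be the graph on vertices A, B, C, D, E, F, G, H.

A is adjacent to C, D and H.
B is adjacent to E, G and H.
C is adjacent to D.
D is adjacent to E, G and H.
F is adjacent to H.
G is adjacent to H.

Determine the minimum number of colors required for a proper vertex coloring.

3

A, C, D form a triangle, so at least 3 colors are needed.
3 colors suffice: A=green, B=red, C=blue, D=red, E=blue, F=red, G=green, H=blue. Every edge joins two different colors.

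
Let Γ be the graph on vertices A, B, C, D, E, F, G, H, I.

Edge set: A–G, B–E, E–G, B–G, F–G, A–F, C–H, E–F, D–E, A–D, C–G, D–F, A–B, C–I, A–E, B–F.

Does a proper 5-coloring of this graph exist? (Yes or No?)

Yes

The chromatic number is 5. A, B, E, F, G are mutually adjacent (a clique of size 5), so at least 5 colors are needed.
5 colors suffice: color 1 → {D, G, H, I}; color 2 → {C, E}; color 3 → {F}; color 4 → {A}; color 5 → {B}.
That is already a proper 5-coloring.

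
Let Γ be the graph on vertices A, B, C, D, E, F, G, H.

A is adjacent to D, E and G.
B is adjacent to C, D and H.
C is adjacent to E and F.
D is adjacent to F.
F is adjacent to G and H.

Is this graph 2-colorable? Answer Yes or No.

No

The cycle A-D-F-C-E-A has odd length 5, so it cannot be 2-colored; at least 3 colors are needed.
So 2 colors are not enough.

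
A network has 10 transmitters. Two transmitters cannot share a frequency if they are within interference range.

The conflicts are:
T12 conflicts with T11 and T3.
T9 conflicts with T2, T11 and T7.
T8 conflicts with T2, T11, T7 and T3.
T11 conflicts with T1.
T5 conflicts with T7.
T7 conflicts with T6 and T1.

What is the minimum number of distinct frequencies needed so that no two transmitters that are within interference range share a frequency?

2

T8 and T3 conflict, so at least 2 frequencies are needed.
2 frequencies suffice: frequency 1 → {T2, T11, T7, T3}; frequency 2 → {T12, T9, T8, T5, T6, T1}. Each listed conflict is separated.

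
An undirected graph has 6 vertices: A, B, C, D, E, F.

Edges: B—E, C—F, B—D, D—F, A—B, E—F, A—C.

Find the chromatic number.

The cycle E-B-A-C-F-E has odd length 5, so it cannot be 2-colored; at least 3 colors are needed.
One proper 3-coloring: A=blue, B=red, C=green, D=blue, E=blue, F=red. No two adjacent vertices share a color.

3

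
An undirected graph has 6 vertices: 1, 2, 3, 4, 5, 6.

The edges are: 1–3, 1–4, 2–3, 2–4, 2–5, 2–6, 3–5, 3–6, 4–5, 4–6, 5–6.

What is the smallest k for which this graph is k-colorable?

2, 3, 5, 6 are mutually adjacent (a clique of size 4), so at least 4 colors are needed.
4 colors suffice: color a → {3, 4}; color b → {1, 5}; color c → {2}; color d → {6}. Each edge has distinct colors on its endpoints.

4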